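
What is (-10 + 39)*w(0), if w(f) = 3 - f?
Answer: 87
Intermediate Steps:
(-10 + 39)*w(0) = (-10 + 39)*(3 - 1*0) = 29*(3 + 0) = 29*3 = 87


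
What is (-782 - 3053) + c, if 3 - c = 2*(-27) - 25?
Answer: -3753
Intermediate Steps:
c = 82 (c = 3 - (2*(-27) - 25) = 3 - (-54 - 25) = 3 - 1*(-79) = 3 + 79 = 82)
(-782 - 3053) + c = (-782 - 3053) + 82 = -3835 + 82 = -3753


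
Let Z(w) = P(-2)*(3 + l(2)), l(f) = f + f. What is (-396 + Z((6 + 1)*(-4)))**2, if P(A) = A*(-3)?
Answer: 125316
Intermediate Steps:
P(A) = -3*A
l(f) = 2*f
Z(w) = 42 (Z(w) = (-3*(-2))*(3 + 2*2) = 6*(3 + 4) = 6*7 = 42)
(-396 + Z((6 + 1)*(-4)))**2 = (-396 + 42)**2 = (-354)**2 = 125316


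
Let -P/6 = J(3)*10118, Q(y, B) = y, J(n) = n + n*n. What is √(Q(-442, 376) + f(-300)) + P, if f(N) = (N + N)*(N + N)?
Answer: -728496 + √359558 ≈ -7.2790e+5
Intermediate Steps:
J(n) = n + n²
f(N) = 4*N² (f(N) = (2*N)*(2*N) = 4*N²)
P = -728496 (P = -6*3*(1 + 3)*10118 = -6*3*4*10118 = -72*10118 = -6*121416 = -728496)
√(Q(-442, 376) + f(-300)) + P = √(-442 + 4*(-300)²) - 728496 = √(-442 + 4*90000) - 728496 = √(-442 + 360000) - 728496 = √359558 - 728496 = -728496 + √359558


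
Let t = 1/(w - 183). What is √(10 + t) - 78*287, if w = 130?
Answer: -22386 + 23*√53/53 ≈ -22383.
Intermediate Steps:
t = -1/53 (t = 1/(130 - 183) = 1/(-53) = -1/53 ≈ -0.018868)
√(10 + t) - 78*287 = √(10 - 1/53) - 78*287 = √(529/53) - 22386 = 23*√53/53 - 22386 = -22386 + 23*√53/53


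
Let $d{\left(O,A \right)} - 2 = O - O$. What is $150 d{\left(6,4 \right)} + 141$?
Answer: $441$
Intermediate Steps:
$d{\left(O,A \right)} = 2$ ($d{\left(O,A \right)} = 2 + \left(O - O\right) = 2 + 0 = 2$)
$150 d{\left(6,4 \right)} + 141 = 150 \cdot 2 + 141 = 300 + 141 = 441$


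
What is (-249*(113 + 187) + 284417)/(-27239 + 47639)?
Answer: 209717/20400 ≈ 10.280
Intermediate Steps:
(-249*(113 + 187) + 284417)/(-27239 + 47639) = (-249*300 + 284417)/20400 = (-74700 + 284417)*(1/20400) = 209717*(1/20400) = 209717/20400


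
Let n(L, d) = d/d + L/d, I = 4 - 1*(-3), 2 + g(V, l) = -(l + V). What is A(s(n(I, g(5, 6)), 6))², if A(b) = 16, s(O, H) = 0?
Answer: 256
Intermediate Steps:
g(V, l) = -2 - V - l (g(V, l) = -2 - (l + V) = -2 - (V + l) = -2 + (-V - l) = -2 - V - l)
I = 7 (I = 4 + 3 = 7)
n(L, d) = 1 + L/d
A(s(n(I, g(5, 6)), 6))² = 16² = 256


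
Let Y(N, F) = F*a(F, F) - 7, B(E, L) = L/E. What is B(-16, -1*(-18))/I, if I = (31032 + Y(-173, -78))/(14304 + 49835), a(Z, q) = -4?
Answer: -577251/250696 ≈ -2.3026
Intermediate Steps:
Y(N, F) = -7 - 4*F (Y(N, F) = F*(-4) - 7 = -4*F - 7 = -7 - 4*F)
I = 31337/64139 (I = (31032 + (-7 - 4*(-78)))/(14304 + 49835) = (31032 + (-7 + 312))/64139 = (31032 + 305)*(1/64139) = 31337*(1/64139) = 31337/64139 ≈ 0.48858)
B(-16, -1*(-18))/I = (-1*(-18)/(-16))/(31337/64139) = (18*(-1/16))*(64139/31337) = -9/8*64139/31337 = -577251/250696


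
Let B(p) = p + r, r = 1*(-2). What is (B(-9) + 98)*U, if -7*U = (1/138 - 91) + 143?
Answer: -208133/322 ≈ -646.38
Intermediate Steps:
r = -2
B(p) = -2 + p (B(p) = p - 2 = -2 + p)
U = -7177/966 (U = -((1/138 - 91) + 143)/7 = -(-12557/138 + 143)/7 = -⅐*7177/138 = -7177/966 ≈ -7.4296)
(B(-9) + 98)*U = ((-2 - 9) + 98)*(-7177/966) = (-11 + 98)*(-7177/966) = 87*(-7177/966) = -208133/322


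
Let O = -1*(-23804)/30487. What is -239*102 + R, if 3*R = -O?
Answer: -2229660062/91461 ≈ -24378.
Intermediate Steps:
O = 23804/30487 (O = 23804*(1/30487) = 23804/30487 ≈ 0.78079)
R = -23804/91461 (R = (-1*23804/30487)/3 = (1/3)*(-23804/30487) = -23804/91461 ≈ -0.26026)
-239*102 + R = -239*102 - 23804/91461 = -24378 - 23804/91461 = -2229660062/91461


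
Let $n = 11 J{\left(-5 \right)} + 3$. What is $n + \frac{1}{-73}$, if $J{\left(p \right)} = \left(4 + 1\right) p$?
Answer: $- \frac{19857}{73} \approx -272.01$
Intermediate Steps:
$J{\left(p \right)} = 5 p$
$n = -272$ ($n = 11 \cdot 5 \left(-5\right) + 3 = 11 \left(-25\right) + 3 = -275 + 3 = -272$)
$n + \frac{1}{-73} = -272 + \frac{1}{-73} = -272 - \frac{1}{73} = - \frac{19857}{73}$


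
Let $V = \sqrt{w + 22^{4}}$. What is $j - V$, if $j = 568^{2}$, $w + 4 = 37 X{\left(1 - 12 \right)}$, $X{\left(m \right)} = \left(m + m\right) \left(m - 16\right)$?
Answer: $322624 - 3 \sqrt{28470} \approx 3.2212 \cdot 10^{5}$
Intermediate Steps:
$X{\left(m \right)} = 2 m \left(-16 + m\right)$
$w = 21974$ ($w = -4 + 37 \cdot 2 \left(1 - 12\right) \left(-16 + \left(1 - 12\right)\right) = -4 + 37 \cdot 2 \left(-11\right) \left(-16 - 11\right) = -4 + 37 \cdot 2 \left(-11\right) \left(-27\right) = -4 + 37 \cdot 594 = -4 + 21978 = 21974$)
$j = 322624$
$V = 3 \sqrt{28470}$ ($V = \sqrt{21974 + 22^{4}} = \sqrt{21974 + 234256} = \sqrt{256230} = 3 \sqrt{28470} \approx 506.19$)
$j - V = 322624 - 3 \sqrt{28470}$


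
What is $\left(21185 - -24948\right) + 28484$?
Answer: $74617$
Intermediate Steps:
$\left(21185 - -24948\right) + 28484 = \left(21185 + 24948\right) + 28484 = 46133 + 28484 = 74617$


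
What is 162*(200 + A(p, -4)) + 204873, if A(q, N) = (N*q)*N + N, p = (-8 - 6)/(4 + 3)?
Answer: 231441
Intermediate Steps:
p = -2 (p = -14/7 = -14*1/7 = -2)
A(q, N) = N + q*N**2 (A(q, N) = q*N**2 + N = N + q*N**2)
162*(200 + A(p, -4)) + 204873 = 162*(200 - 4*(1 - 4*(-2))) + 204873 = 162*(200 - 4*(1 + 8)) + 204873 = 162*(200 - 4*9) + 204873 = 162*(200 - 36) + 204873 = 162*164 + 204873 = 26568 + 204873 = 231441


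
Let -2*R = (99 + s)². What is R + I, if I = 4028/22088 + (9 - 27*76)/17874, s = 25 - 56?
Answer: -6338561374/2741673 ≈ -2311.9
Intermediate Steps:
s = -31
R = -2312 (R = -(99 - 31)²/2 = -½*68² = -½*4624 = -2312)
I = 186602/2741673 (I = 4028*(1/22088) + (9 - 2052)*(1/17874) = 1007/5522 - 2043*1/17874 = 1007/5522 - 227/1986 = 186602/2741673 ≈ 0.068061)
R + I = -2312 + 186602/2741673 = -6338561374/2741673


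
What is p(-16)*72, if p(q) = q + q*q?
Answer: 17280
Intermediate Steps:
p(q) = q + q²
p(-16)*72 = -16*(1 - 16)*72 = -16*(-15)*72 = 240*72 = 17280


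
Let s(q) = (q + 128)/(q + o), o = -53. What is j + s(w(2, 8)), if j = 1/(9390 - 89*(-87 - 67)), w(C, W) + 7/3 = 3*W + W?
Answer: -5462169/808360 ≈ -6.7571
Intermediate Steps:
w(C, W) = -7/3 + 4*W (w(C, W) = -7/3 + (3*W + W) = -7/3 + 4*W)
s(q) = (128 + q)/(-53 + q) (s(q) = (q + 128)/(q - 53) = (128 + q)/(-53 + q))
j = 1/23096 (j = 1/(9390 - 89*(-154)) = 1/(9390 + 13706) = 1/23096 ≈ 4.3298e-5)
j + s(w(2, 8)) = 1/23096 + (128 + (-7/3 + 4*8))/(-53 + (-7/3 + 4*8)) = 1/23096 + (128 + (-7/3 + 32))/(-53 + (-7/3 + 32)) = 1/23096 + (128 + 89/3)/(-53 + 89/3) = 1/23096 + (473/3)/(-70/3) = 1/23096 - 3/70*473/3 = 1/23096 - 473/70 = -5462169/808360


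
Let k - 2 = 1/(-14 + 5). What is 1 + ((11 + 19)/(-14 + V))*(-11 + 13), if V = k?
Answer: -431/109 ≈ -3.9541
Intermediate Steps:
k = 17/9 (k = 2 + 1/(-14 + 5) = 2 + 1/(-9) = 2 - 1/9 = 17/9 ≈ 1.8889)
V = 17/9 ≈ 1.8889
1 + ((11 + 19)/(-14 + V))*(-11 + 13) = 1 + ((11 + 19)/(-14 + 17/9))*(-11 + 13) = 1 + (30/(-109/9))*2 = 1 + (30*(-9/109))*2 = 1 - 270/109*2 = 1 - 540/109 = -431/109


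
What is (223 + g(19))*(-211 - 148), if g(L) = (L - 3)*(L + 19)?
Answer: -298329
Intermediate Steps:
g(L) = (-3 + L)*(19 + L)
(223 + g(19))*(-211 - 148) = (223 + (-57 + 19² + 16*19))*(-211 - 148) = (223 + (-57 + 361 + 304))*(-359) = (223 + 608)*(-359) = 831*(-359) = -298329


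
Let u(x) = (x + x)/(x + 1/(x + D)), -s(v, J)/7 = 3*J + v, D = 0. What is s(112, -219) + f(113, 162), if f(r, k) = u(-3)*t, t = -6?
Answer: 19021/5 ≈ 3804.2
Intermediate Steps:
s(v, J) = -21*J - 7*v (s(v, J) = -7*(3*J + v) = -7*(v + 3*J) = -21*J - 7*v)
u(x) = 2*x/(x + 1/x) (u(x) = (x + x)/(x + 1/(x + 0)) = (2*x)/(x + 1/x) = 2*x/(x + 1/x))
f(r, k) = -54/5 (f(r, k) = (2*(-3)**2/(1 + (-3)**2))*(-6) = (2*9/(1 + 9))*(-6) = (2*9/10)*(-6) = (2*9*(1/10))*(-6) = (9/5)*(-6) = -54/5)
s(112, -219) + f(113, 162) = (-21*(-219) - 7*112) - 54/5 = (4599 - 784) - 54/5 = 3815 - 54/5 = 19021/5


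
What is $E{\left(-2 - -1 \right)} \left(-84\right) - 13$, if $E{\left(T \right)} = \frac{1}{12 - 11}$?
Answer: $-97$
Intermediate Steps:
$E{\left(T \right)} = 1$ ($E{\left(T \right)} = 1^{-1} = 1$)
$E{\left(-2 - -1 \right)} \left(-84\right) - 13 = 1 \left(-84\right) - 13 = -84 - 13 = -97$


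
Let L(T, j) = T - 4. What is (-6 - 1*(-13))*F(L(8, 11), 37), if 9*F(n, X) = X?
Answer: 259/9 ≈ 28.778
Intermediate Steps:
L(T, j) = -4 + T
F(n, X) = X/9
(-6 - 1*(-13))*F(L(8, 11), 37) = (-6 - 1*(-13))*((⅑)*37) = (-6 + 13)*(37/9) = 7*(37/9) = 259/9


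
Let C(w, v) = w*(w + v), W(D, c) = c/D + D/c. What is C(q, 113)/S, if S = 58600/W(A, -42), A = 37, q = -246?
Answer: -2440607/2168200 ≈ -1.1256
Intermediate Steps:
W(D, c) = D/c + c/D
S = -91064400/3133 (S = 58600/(37/(-42) - 42/37) = 58600/(37*(-1/42) - 42*1/37) = 58600/(-37/42 - 42/37) = 58600/(-3133/1554) = 58600*(-1554/3133) = -91064400/3133 ≈ -29066.)
C(w, v) = w*(v + w)
C(q, 113)/S = (-246*(113 - 246))/(-91064400/3133) = -246*(-133)*(-3133/91064400) = 32718*(-3133/91064400) = -2440607/2168200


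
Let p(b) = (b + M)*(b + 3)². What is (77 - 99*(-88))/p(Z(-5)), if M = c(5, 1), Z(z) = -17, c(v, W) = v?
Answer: -8789/2352 ≈ -3.7368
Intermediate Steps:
M = 5
p(b) = (3 + b)²*(5 + b) (p(b) = (b + 5)*(b + 3)² = (5 + b)*(3 + b)² = (3 + b)²*(5 + b))
(77 - 99*(-88))/p(Z(-5)) = (77 - 99*(-88))/(((3 - 17)²*(5 - 17))) = (77 + 8712)/(((-14)²*(-12))) = 8789/((196*(-12))) = 8789/(-2352) = 8789*(-1/2352) = -8789/2352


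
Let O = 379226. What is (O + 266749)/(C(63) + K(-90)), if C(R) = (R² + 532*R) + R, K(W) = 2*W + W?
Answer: 71775/4142 ≈ 17.329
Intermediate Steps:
K(W) = 3*W
C(R) = R² + 533*R
(O + 266749)/(C(63) + K(-90)) = (379226 + 266749)/(63*(533 + 63) + 3*(-90)) = 645975/(63*596 - 270) = 645975/(37548 - 270) = 645975/37278 = 645975*(1/37278) = 71775/4142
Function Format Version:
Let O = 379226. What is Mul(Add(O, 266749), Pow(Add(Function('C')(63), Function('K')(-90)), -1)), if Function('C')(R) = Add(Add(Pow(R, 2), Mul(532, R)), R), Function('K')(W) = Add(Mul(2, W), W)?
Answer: Rational(71775, 4142) ≈ 17.329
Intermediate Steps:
Function('K')(W) = Mul(3, W)
Function('C')(R) = Add(Pow(R, 2), Mul(533, R))
Mul(Add(O, 266749), Pow(Add(Function('C')(63), Function('K')(-90)), -1)) = Mul(Add(379226, 266749), Pow(Add(Mul(63, Add(533, 63)), Mul(3, -90)), -1)) = Mul(645975, Pow(Add(Mul(63, 596), -270), -1)) = Mul(645975, Pow(Add(37548, -270), -1)) = Mul(645975, Pow(37278, -1)) = Mul(645975, Rational(1, 37278)) = Rational(71775, 4142)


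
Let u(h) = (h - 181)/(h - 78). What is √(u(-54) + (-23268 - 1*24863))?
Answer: I*√209650881/66 ≈ 219.38*I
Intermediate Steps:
u(h) = (-181 + h)/(-78 + h)
√(u(-54) + (-23268 - 1*24863)) = √((-181 - 54)/(-78 - 54) + (-23268 - 1*24863)) = √(-235/(-132) + (-23268 - 24863)) = √(-1/132*(-235) - 48131) = √(235/132 - 48131) = √(-6353057/132) = I*√209650881/66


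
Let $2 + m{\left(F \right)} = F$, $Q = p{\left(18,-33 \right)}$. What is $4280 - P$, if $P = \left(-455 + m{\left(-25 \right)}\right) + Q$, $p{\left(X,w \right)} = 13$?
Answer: $4749$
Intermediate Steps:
$Q = 13$
$m{\left(F \right)} = -2 + F$
$P = -469$ ($P = \left(-455 - 27\right) + 13 = -482 + 13 = -469$)
$4280 - P = 4280 - -469 = 4280 + 469 = 4749$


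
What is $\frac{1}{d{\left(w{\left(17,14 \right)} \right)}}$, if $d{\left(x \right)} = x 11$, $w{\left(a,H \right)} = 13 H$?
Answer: $\frac{1}{2002} \approx 0.0004995$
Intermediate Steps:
$d{\left(x \right)} = 11 x$
$\frac{1}{d{\left(w{\left(17,14 \right)} \right)}} = \frac{1}{11 \cdot 13 \cdot 14} = \frac{1}{11 \cdot 182} = \frac{1}{2002}$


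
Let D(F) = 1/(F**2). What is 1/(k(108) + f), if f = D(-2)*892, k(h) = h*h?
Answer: 1/11887 ≈ 8.4126e-5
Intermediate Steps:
D(F) = F**(-2)
k(h) = h**2
f = 223 (f = 892/(-2)**2 = (1/4)*892 = 223)
1/(k(108) + f) = 1/(108**2 + 223) = 1/(11664 + 223) = 1/11887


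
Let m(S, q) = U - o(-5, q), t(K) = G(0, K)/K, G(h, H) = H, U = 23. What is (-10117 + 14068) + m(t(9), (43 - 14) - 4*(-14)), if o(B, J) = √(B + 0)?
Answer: 3974 - I*√5 ≈ 3974.0 - 2.2361*I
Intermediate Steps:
o(B, J) = √B
t(K) = 1 (t(K) = K/K = 1)
m(S, q) = 23 - I*√5 (m(S, q) = 23 - √(-5) = 23 - I*√5)
(-10117 + 14068) + m(t(9), (43 - 14) - 4*(-14)) = (-10117 + 14068) + (23 - I*√5) = 3951 + (23 - I*√5) = 3974 - I*√5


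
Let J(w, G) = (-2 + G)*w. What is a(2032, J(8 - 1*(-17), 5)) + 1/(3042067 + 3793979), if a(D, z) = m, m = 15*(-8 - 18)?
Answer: -2666057939/6836046 ≈ -390.00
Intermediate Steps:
J(w, G) = w*(-2 + G)
m = -390 (m = 15*(-26) = -390)
a(D, z) = -390
a(2032, J(8 - 1*(-17), 5)) + 1/(3042067 + 3793979) = -390 + 1/(3042067 + 3793979) = -390 + 1/6836046 = -2666057939/6836046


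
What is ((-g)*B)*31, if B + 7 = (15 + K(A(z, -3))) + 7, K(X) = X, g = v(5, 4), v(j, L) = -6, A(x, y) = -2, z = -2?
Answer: 2418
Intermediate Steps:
g = -6
B = 13 (B = -7 + ((15 - 2) + 7) = -7 + (13 + 7) = -7 + 20 = 13)
((-g)*B)*31 = (-1*(-6)*13)*31 = (6*13)*31 = 78*31 = 2418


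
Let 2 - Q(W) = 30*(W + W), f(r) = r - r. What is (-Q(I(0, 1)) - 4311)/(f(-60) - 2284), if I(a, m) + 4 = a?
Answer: 4553/2284 ≈ 1.9934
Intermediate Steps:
f(r) = 0
I(a, m) = -4 + a
Q(W) = 2 - 60*W (Q(W) = 2 - 30*(W + W) = 2 - 30*2*W = 2 - 60*W)
(-Q(I(0, 1)) - 4311)/(f(-60) - 2284) = (-(2 - 60*(-4 + 0)) - 4311)/(0 - 2284) = (-(2 - 60*(-4)) - 4311)/(-2284) = (-(2 + 240) - 4311)*(-1/2284) = (-1*242 - 4311)*(-1/2284) = (-242 - 4311)*(-1/2284) = -4553*(-1/2284) = 4553/2284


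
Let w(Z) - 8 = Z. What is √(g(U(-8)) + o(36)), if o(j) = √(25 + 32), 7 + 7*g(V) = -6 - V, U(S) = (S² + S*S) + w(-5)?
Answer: √(-1008 + 49*√57)/7 ≈ 3.6085*I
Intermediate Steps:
w(Z) = 8 + Z
U(S) = 3 + 2*S² (U(S) = (S² + S*S) + (8 - 5) = (S² + S²) + 3 = 2*S² + 3 = 3 + 2*S²)
g(V) = -13/7 - V/7 (g(V) = -1 + (-6 - V)/7 = -1 + (-6/7 - V/7) = -13/7 - V/7)
o(j) = √57
√(g(U(-8)) + o(36)) = √((-13/7 - (3 + 2*(-8)²)/7) + √57) = √((-13/7 - (3 + 2*64)/7) + √57) = √((-13/7 - (3 + 128)/7) + √57) = √((-13/7 - ⅐*131) + √57) = √((-13/7 - 131/7) + √57) = √(-144/7 + √57)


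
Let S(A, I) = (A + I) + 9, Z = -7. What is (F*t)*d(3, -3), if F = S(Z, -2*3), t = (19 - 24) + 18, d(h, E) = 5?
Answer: -260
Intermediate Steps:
t = 13 (t = -5 + 18 = 13)
S(A, I) = 9 + A + I
F = -4 (F = 9 - 7 - 2*3 = 9 - 7 - 6 = -4)
(F*t)*d(3, -3) = -4*13*5 = -52*5 = -260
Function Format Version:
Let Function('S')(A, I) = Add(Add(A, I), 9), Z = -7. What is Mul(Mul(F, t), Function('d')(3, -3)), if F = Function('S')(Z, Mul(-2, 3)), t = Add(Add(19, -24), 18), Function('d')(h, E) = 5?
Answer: -260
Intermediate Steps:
t = 13 (t = Add(-5, 18) = 13)
Function('S')(A, I) = Add(9, A, I)
F = -4 (F = Add(9, -7, Mul(-2, 3)) = Add(9, -7, -6) = -4)
Mul(Mul(F, t), Function('d')(3, -3)) = Mul(Mul(-4, 13), 5) = Mul(-52, 5) = -260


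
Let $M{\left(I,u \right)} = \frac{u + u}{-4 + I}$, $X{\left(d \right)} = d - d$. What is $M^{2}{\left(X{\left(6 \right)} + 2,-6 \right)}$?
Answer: $36$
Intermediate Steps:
$X{\left(d \right)} = 0$
$M{\left(I,u \right)} = \frac{2 u}{-4 + I}$
$M^{2}{\left(X{\left(6 \right)} + 2,-6 \right)} = \left(2 \left(-6\right) \frac{1}{-4 + \left(0 + 2\right)}\right)^{2} = \left(2 \left(-6\right) \frac{1}{-4 + 2}\right)^{2} = \left(2 \left(-6\right) \frac{1}{-2}\right)^{2} = \left(2 \left(-6\right) \left(- \frac{1}{2}\right)\right)^{2} = 6^{2} = 36$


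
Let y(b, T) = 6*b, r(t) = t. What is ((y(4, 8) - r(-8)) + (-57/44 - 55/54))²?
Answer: 1243761289/1411344 ≈ 881.26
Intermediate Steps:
((y(4, 8) - r(-8)) + (-57/44 - 55/54))² = ((6*4 - 1*(-8)) + (-57/44 - 55/54))² = ((24 + 8) + (-57*1/44 - 55*1/54))² = (32 + (-57/44 - 55/54))² = (32 - 2749/1188)² = (35267/1188)² = 1243761289/1411344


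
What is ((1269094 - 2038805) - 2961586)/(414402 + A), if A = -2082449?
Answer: 3731297/1668047 ≈ 2.2369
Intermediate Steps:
((1269094 - 2038805) - 2961586)/(414402 + A) = ((1269094 - 2038805) - 2961586)/(414402 - 2082449) = (-769711 - 2961586)/(-1668047) = -3731297*(-1/1668047) = 3731297/1668047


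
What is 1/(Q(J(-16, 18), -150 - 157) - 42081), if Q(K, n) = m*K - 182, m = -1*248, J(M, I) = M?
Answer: -1/38295 ≈ -2.6113e-5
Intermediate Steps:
m = -248
Q(K, n) = -182 - 248*K (Q(K, n) = -248*K - 182 = -182 - 248*K)
1/(Q(J(-16, 18), -150 - 157) - 42081) = 1/((-182 - 248*(-16)) - 42081) = 1/((-182 + 3968) - 42081) = 1/(3786 - 42081) = 1/(-38295) = -1/38295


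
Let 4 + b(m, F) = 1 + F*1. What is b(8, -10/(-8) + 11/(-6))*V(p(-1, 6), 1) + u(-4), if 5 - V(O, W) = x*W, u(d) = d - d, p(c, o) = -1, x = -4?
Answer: -129/4 ≈ -32.250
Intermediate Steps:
u(d) = 0
b(m, F) = -3 + F (b(m, F) = -4 + (1 + F*1) = -4 + (1 + F) = -3 + F)
V(O, W) = 5 + 4*W (V(O, W) = 5 - (-4)*W = 5 + 4*W)
b(8, -10/(-8) + 11/(-6))*V(p(-1, 6), 1) + u(-4) = (-3 + (-10/(-8) + 11/(-6)))*(5 + 4*1) + 0 = (-3 + (-10*(-1/8) + 11*(-1/6)))*(5 + 4) + 0 = (-3 + (5/4 - 11/6))*9 + 0 = (-3 - 7/12)*9 + 0 = -43/12*9 + 0 = -129/4 + 0 = -129/4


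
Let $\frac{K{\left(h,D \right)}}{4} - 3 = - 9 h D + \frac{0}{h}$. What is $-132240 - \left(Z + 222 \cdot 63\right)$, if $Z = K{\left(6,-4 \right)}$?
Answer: $-147102$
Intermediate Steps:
$K{\left(h,D \right)} = 12 - 36 D h$ ($K{\left(h,D \right)} = 12 + 4 \left(- 9 h D + \frac{0}{h}\right) = 12 + 4 \left(- 9 D h + 0\right) = 12 + 4 \left(- 9 D h\right) = 12 - 36 D h$)
$Z = 876$ ($Z = 12 - \left(-144\right) 6 = 12 + 864 = 876$)
$-132240 - \left(Z + 222 \cdot 63\right) = -132240 - \left(876 + 222 \cdot 63\right) = -132240 - \left(876 + 13986\right) = -132240 - 14862 = -147102$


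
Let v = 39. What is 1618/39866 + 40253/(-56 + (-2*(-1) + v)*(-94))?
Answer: -799199859/77938030 ≈ -10.254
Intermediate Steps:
1618/39866 + 40253/(-56 + (-2*(-1) + v)*(-94)) = 1618/39866 + 40253/(-56 + (-2*(-1) + 39)*(-94)) = 1618*(1/39866) + 40253/(-56 + (2 + 39)*(-94)) = 809/19933 + 40253/(-56 + 41*(-94)) = 809/19933 + 40253/(-56 - 3854) = 809/19933 + 40253/(-3910) = 809/19933 + 40253*(-1/3910) = 809/19933 - 40253/3910 = -799199859/77938030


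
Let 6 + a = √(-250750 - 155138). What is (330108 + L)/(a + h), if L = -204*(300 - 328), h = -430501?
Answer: -20653265820/26476668991 - 2686560*I*√6342/185336682937 ≈ -0.78006 - 0.0011544*I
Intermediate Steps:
a = -6 + 8*I*√6342 (a = -6 + √(-250750 - 155138) = -6 + √(-405888) = -6 + 8*I*√6342 ≈ -6.0 + 637.09*I)
L = 5712 (L = -204*(-28) = 5712)
(330108 + L)/(a + h) = (330108 + 5712)/((-6 + 8*I*√6342) - 430501) = 335820/(-430507 + 8*I*√6342)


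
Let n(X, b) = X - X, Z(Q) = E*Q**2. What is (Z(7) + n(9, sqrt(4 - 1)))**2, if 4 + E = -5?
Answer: 194481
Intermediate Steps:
E = -9 (E = -4 - 5 = -9)
Z(Q) = -9*Q**2
n(X, b) = 0
(Z(7) + n(9, sqrt(4 - 1)))**2 = (-9*7**2 + 0)**2 = (-9*49 + 0)**2 = (-441 + 0)**2 = (-441)**2 = 194481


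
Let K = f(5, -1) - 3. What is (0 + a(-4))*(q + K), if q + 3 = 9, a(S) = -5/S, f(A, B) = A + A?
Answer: 65/4 ≈ 16.250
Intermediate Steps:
f(A, B) = 2*A
q = 6 (q = -3 + 9 = 6)
K = 7 (K = 2*5 - 3 = 10 - 3 = 7)
(0 + a(-4))*(q + K) = (0 - 5/(-4))*(6 + 7) = (0 - 5*(-¼))*13 = (0 + 5/4)*13 = (5/4)*13 = 65/4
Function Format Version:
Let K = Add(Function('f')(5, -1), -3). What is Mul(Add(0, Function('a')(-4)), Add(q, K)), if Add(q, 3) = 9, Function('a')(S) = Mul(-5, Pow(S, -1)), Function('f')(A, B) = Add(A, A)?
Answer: Rational(65, 4) ≈ 16.250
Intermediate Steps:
Function('f')(A, B) = Mul(2, A)
q = 6 (q = Add(-3, 9) = 6)
K = 7 (K = Add(Mul(2, 5), -3) = Add(10, -3) = 7)
Mul(Add(0, Function('a')(-4)), Add(q, K)) = Mul(Add(0, Mul(-5, Pow(-4, -1))), Add(6, 7)) = Mul(Add(0, Mul(-5, Rational(-1, 4))), 13) = Mul(Add(0, Rational(5, 4)), 13) = Mul(Rational(5, 4), 13) = Rational(65, 4)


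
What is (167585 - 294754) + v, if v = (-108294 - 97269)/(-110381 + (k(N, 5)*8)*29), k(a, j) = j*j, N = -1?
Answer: -13299255626/104581 ≈ -1.2717e+5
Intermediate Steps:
k(a, j) = j²
v = 205563/104581 (v = (-108294 - 97269)/(-110381 + (5²*8)*29) = -205563/(-110381 + (25*8)*29) = -205563/(-110381 + 200*29) = -205563/(-110381 + 5800) = -205563/(-104581) = -205563*(-1/104581) = 205563/104581 ≈ 1.9656)
(167585 - 294754) + v = (167585 - 294754) + 205563/104581 = -127169 + 205563/104581 = -13299255626/104581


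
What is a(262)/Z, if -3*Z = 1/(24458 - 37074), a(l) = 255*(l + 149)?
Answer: 3966659640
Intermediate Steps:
a(l) = 37995 + 255*l (a(l) = 255*(149 + l) = 37995 + 255*l)
Z = 1/37848 (Z = -1/(3*(24458 - 37074)) = -⅓/(-12616) = -⅓*(-1/12616) = 1/37848 ≈ 2.6421e-5)
a(262)/Z = (37995 + 255*262)/(1/37848) = (37995 + 66810)*37848 = 104805*37848 = 3966659640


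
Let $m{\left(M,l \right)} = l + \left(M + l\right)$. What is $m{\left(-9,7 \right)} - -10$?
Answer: $15$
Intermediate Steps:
$m{\left(M,l \right)} = M + 2 l$
$m{\left(-9,7 \right)} - -10 = \left(-9 + 2 \cdot 7\right) - -10 = \left(-9 + 14\right) + 10 = 5 + 10 = 15$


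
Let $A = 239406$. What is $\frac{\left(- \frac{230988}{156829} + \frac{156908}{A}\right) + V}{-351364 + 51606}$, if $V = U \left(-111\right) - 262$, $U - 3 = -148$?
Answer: $- \frac{297216007899373}{5627327493867546} \approx -0.052817$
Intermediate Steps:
$U = -145$ ($U = 3 - 148 = -145$)
$V = 15833$ ($V = \left(-145\right) \left(-111\right) - 262 = 16095 - 262 = 15833$)
$\frac{\left(- \frac{230988}{156829} + \frac{156908}{A}\right) + V}{-351364 + 51606} = \frac{\left(- \frac{230988}{156829} + \frac{156908}{239406}\right) + 15833}{-351364 + 51606} = \frac{\left(\left(-230988\right) \frac{1}{156829} + 156908 \cdot \frac{1}{239406}\right) + 15833}{-299758} = \left(\left(- \frac{230988}{156829} + \frac{78454}{119703}\right) + 15833\right) \left(- \frac{1}{299758}\right) = \left(- \frac{15346094198}{18772901787} + 15833\right) \left(- \frac{1}{299758}\right) = \frac{297216007899373}{18772901787} \left(- \frac{1}{299758}\right) = - \frac{297216007899373}{5627327493867546}$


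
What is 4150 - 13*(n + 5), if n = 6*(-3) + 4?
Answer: 4267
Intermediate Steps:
n = -14 (n = -18 + 4 = -14)
4150 - 13*(n + 5) = 4150 - 13*(-14 + 5) = 4150 - 13*(-9) = 4150 - 1*(-117) = 4150 + 117 = 4267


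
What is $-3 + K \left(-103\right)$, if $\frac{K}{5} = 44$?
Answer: $-22663$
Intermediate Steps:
$K = 220$ ($K = 5 \cdot 44 = 220$)
$-3 + K \left(-103\right) = -3 + 220 \left(-103\right) = -3 - 22660 = -22663$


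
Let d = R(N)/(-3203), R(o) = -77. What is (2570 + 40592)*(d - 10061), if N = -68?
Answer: -1390908657572/3203 ≈ -4.3425e+8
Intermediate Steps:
d = 77/3203 (d = -77/(-3203) = -77*(-1/3203) = 77/3203 ≈ 0.024040)
(2570 + 40592)*(d - 10061) = (2570 + 40592)*(77/3203 - 10061) = 43162*(-32225306/3203) = -1390908657572/3203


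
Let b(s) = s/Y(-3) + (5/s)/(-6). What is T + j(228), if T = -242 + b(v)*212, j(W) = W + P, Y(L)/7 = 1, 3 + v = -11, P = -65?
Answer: -10298/21 ≈ -490.38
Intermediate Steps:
v = -14 (v = -3 - 11 = -14)
Y(L) = 7 (Y(L) = 7*1 = 7)
b(s) = -5/(6*s) + s/7 (b(s) = s/7 + (5/s)/(-6) = s*(1/7) + (5/s)*(-1/6) = s/7 - 5/(6*s) = -5/(6*s) + s/7)
j(W) = -65 + W (j(W) = W - 65 = -65 + W)
T = -13721/21 (T = -242 + (-5/6/(-14) + (1/7)*(-14))*212 = -242 + (-5/6*(-1/14) - 2)*212 = -242 + (5/84 - 2)*212 = -242 - 163/84*212 = -242 - 8639/21 = -13721/21 ≈ -653.38)
T + j(228) = -13721/21 + (-65 + 228) = -13721/21 + 163 = -10298/21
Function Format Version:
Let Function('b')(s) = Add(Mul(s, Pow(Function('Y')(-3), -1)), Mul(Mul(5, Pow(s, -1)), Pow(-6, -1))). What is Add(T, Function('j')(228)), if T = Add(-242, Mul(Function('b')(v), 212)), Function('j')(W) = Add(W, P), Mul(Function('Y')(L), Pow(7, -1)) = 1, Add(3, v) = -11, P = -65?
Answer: Rational(-10298, 21) ≈ -490.38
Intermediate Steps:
v = -14 (v = Add(-3, -11) = -14)
Function('Y')(L) = 7 (Function('Y')(L) = Mul(7, 1) = 7)
Function('b')(s) = Add(Mul(Rational(-5, 6), Pow(s, -1)), Mul(Rational(1, 7), s)) (Function('b')(s) = Add(Mul(s, Pow(7, -1)), Mul(Mul(5, Pow(s, -1)), Pow(-6, -1))) = Add(Mul(s, Rational(1, 7)), Mul(Mul(5, Pow(s, -1)), Rational(-1, 6))) = Add(Mul(Rational(1, 7), s), Mul(Rational(-5, 6), Pow(s, -1))) = Add(Mul(Rational(-5, 6), Pow(s, -1)), Mul(Rational(1, 7), s)))
Function('j')(W) = Add(-65, W) (Function('j')(W) = Add(W, -65) = Add(-65, W))
T = Rational(-13721, 21) (T = Add(-242, Mul(Add(Mul(Rational(-5, 6), Pow(-14, -1)), Mul(Rational(1, 7), -14)), 212)) = Add(-242, Mul(Add(Mul(Rational(-5, 6), Rational(-1, 14)), -2), 212)) = Add(-242, Mul(Add(Rational(5, 84), -2), 212)) = Add(-242, Mul(Rational(-163, 84), 212)) = Add(-242, Rational(-8639, 21)) = Rational(-13721, 21) ≈ -653.38)
Add(T, Function('j')(228)) = Add(Rational(-13721, 21), Add(-65, 228)) = Add(Rational(-13721, 21), 163) = Rational(-10298, 21)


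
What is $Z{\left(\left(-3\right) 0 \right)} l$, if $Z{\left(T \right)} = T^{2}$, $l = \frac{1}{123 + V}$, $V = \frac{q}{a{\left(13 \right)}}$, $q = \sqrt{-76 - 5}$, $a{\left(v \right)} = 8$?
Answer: $0$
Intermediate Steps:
$q = 9 i$ ($q = \sqrt{-81} = 9 i \approx 9.0 i$)
$V = \frac{9 i}{8} \approx 1.125 i$
$l = \frac{64 \left(123 - \frac{9 i}{8}\right)}{968337}$ ($l = \frac{1}{123 + \frac{9 i}{8}} = \frac{64 \left(123 - \frac{9 i}{8}\right)}{968337} \approx 0.0081294 - 7.4354 \cdot 10^{-5} i$)
$Z{\left(\left(-3\right) 0 \right)} l = \left(\left(-3\right) 0\right)^{2} \left(\frac{2624}{322779} - \frac{8 i}{107593}\right) = 0^{2} \left(\frac{2624}{322779} - \frac{8 i}{107593}\right) = 0 \left(\frac{2624}{322779} - \frac{8 i}{107593}\right) = 0$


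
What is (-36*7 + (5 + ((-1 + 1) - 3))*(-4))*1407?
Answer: -365820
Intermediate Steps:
(-36*7 + (5 + ((-1 + 1) - 3))*(-4))*1407 = (-252 + (5 + (0 - 3))*(-4))*1407 = (-252 + (5 - 3)*(-4))*1407 = (-252 + 2*(-4))*1407 = (-252 - 8)*1407 = -260*1407 = -365820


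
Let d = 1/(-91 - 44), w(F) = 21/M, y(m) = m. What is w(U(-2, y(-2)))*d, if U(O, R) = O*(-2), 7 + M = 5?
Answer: 7/90 ≈ 0.077778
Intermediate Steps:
M = -2 (M = -7 + 5 = -2)
U(O, R) = -2*O
w(F) = -21/2 (w(F) = 21/(-2) = 21*(-1/2) = -21/2)
d = -1/135 (d = 1/(-135) = -1/135 ≈ -0.0074074)
w(U(-2, y(-2)))*d = -21/2*(-1/135) = 7/90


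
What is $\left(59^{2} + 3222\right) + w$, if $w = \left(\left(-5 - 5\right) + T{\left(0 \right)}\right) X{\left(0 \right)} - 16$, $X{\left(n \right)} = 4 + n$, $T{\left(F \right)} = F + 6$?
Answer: $6671$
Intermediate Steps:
$T{\left(F \right)} = 6 + F$
$w = -32$ ($w = \left(\left(-5 - 5\right) + \left(6 + 0\right)\right) \left(4 + 0\right) - 16 = \left(-10 + 6\right) 4 - 16 = \left(-4\right) 4 - 16 = -16 - 16 = -32$)
$\left(59^{2} + 3222\right) + w = \left(59^{2} + 3222\right) - 32 = \left(3481 + 3222\right) - 32 = 6703 - 32 = 6671$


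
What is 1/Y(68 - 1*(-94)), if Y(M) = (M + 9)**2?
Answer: 1/29241 ≈ 3.4199e-5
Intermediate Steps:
Y(M) = (9 + M)**2
1/Y(68 - 1*(-94)) = 1/((9 + (68 - 1*(-94)))**2) = 1/((9 + (68 + 94))**2) = 1/((9 + 162)**2) = 1/(171**2) = 1/29241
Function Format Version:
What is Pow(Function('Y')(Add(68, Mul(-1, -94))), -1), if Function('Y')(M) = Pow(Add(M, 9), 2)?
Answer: Rational(1, 29241) ≈ 3.4199e-5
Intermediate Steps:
Function('Y')(M) = Pow(Add(9, M), 2)
Pow(Function('Y')(Add(68, Mul(-1, -94))), -1) = Pow(Pow(Add(9, Add(68, Mul(-1, -94))), 2), -1) = Pow(Pow(Add(9, Add(68, 94)), 2), -1) = Pow(Pow(Add(9, 162), 2), -1) = Pow(Pow(171, 2), -1) = Pow(29241, -1) = Rational(1, 29241)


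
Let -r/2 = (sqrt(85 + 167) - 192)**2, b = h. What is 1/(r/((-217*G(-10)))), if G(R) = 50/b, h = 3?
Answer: 5593175/111703212 + 86800*sqrt(7)/27925803 ≈ 0.058295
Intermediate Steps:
b = 3
r = -2*(-192 + 6*sqrt(7))**2 (r = -2*(sqrt(85 + 167) - 192)**2 = -2*(sqrt(252) - 192)**2 = -2*(6*sqrt(7) - 192)**2 = -2*(-192 + 6*sqrt(7))**2 ≈ -62040.)
G(R) = 50/3
1/(r/((-217*G(-10)))) = 1/((-74232 + 4608*sqrt(7))/((-217*50/3))) = 1/((-74232 + 4608*sqrt(7))/(-10850/3)) = 1/((-74232 + 4608*sqrt(7))*(-3/10850)) = 1/(111348/5425 - 6912*sqrt(7)/5425)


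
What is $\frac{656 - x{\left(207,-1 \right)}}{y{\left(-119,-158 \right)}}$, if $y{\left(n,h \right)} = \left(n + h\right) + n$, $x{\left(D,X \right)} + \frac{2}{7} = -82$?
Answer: $- \frac{1292}{693} \approx -1.8644$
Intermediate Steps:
$x{\left(D,X \right)} = - \frac{576}{7}$ ($x{\left(D,X \right)} = - \frac{2}{7} - 82 = - \frac{576}{7}$)
$y{\left(n,h \right)} = h + 2 n$ ($y{\left(n,h \right)} = \left(h + n\right) + n = h + 2 n$)
$\frac{656 - x{\left(207,-1 \right)}}{y{\left(-119,-158 \right)}} = \frac{656 - - \frac{576}{7}}{-158 + 2 \left(-119\right)} = \frac{656 + \frac{576}{7}}{-158 - 238} = \frac{5168}{7 \left(-396\right)} = \frac{5168}{7} \left(- \frac{1}{396}\right) = - \frac{1292}{693}$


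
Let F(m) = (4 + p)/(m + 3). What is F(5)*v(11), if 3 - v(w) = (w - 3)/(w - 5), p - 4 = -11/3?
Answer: 65/72 ≈ 0.90278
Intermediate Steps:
p = ⅓ (p = 4 - 11/3 = ⅓ ≈ 0.33333)
F(m) = 13/(3*(3 + m)) (F(m) = (4 + ⅓)/(m + 3) = 13/(3*(3 + m)))
v(w) = 3 - (-3 + w)/(-5 + w) (v(w) = 3 - (w - 3)/(w - 5) = 3 - (-3 + w)/(-5 + w))
F(5)*v(11) = (13/(3*(3 + 5)))*(2*(-6 + 11)/(-5 + 11)) = ((13/3)/8)*(2*5/6) = ((13/3)*(⅛))*(2*(⅙)*5) = (13/24)*(5/3) = 65/72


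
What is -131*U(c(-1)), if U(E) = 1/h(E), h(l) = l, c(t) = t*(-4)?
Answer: -131/4 ≈ -32.750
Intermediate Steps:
c(t) = -4*t
U(E) = 1/E
-131*U(c(-1)) = -131/((-4*(-1))) = -131/4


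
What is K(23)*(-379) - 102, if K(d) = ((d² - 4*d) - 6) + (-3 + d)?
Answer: -171031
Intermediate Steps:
K(d) = -9 + d² - 3*d (K(d) = (-6 + d² - 4*d) + (-3 + d) = -9 + d² - 3*d)
K(23)*(-379) - 102 = (-9 + 23² - 3*23)*(-379) - 102 = (-9 + 529 - 69)*(-379) - 102 = 451*(-379) - 102 = -170929 - 102 = -171031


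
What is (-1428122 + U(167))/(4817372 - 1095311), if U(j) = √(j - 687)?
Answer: -1428122/3722061 + 2*I*√130/3722061 ≈ -0.38369 + 6.1266e-6*I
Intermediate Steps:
U(j) = √(-687 + j)
(-1428122 + U(167))/(4817372 - 1095311) = (-1428122 + √(-687 + 167))/(4817372 - 1095311) = (-1428122 + √(-520))/3722061 = (-1428122 + 2*I*√130)*(1/3722061) = -1428122/3722061 + 2*I*√130/3722061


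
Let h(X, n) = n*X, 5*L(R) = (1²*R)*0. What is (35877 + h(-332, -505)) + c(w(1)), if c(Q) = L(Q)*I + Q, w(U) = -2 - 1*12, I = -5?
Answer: 203523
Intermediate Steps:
L(R) = 0 (L(R) = ((1²*R)*0)/5 = ((1*R)*0)/5 = (R*0)/5 = (⅕)*0 = 0)
w(U) = -14 (w(U) = -2 - 12 = -14)
h(X, n) = X*n
c(Q) = Q (c(Q) = 0*(-5) + Q = 0 + Q = Q)
(35877 + h(-332, -505)) + c(w(1)) = (35877 - 332*(-505)) - 14 = (35877 + 167660) - 14 = 203537 - 14 = 203523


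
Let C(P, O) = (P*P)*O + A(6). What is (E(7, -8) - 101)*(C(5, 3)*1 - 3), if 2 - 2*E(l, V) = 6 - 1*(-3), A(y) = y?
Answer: -8151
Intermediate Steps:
C(P, O) = 6 + O*P² (C(P, O) = (P*P)*O + 6 = P²*O + 6 = O*P² + 6 = 6 + O*P²)
E(l, V) = -7/2 (E(l, V) = 1 - (6 - 1*(-3))/2 = 1 - (6 + 3)/2 = 1 - ½*9 = 1 - 9/2 = -7/2)
(E(7, -8) - 101)*(C(5, 3)*1 - 3) = (-7/2 - 101)*((6 + 3*5²)*1 - 3) = -209*((6 + 3*25)*1 - 3)/2 = -209*((6 + 75)*1 - 3)/2 = -209*(81*1 - 3)/2 = -209*(81 - 3)/2 = -209/2*78 = -8151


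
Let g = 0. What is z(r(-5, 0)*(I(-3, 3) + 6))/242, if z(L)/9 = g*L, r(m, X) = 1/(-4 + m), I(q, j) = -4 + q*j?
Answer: 0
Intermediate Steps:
I(q, j) = -4 + j*q
z(L) = 0 (z(L) = 9*(0*L) = 9*0 = 0)
z(r(-5, 0)*(I(-3, 3) + 6))/242 = 0/242 = 0*(1/242) = 0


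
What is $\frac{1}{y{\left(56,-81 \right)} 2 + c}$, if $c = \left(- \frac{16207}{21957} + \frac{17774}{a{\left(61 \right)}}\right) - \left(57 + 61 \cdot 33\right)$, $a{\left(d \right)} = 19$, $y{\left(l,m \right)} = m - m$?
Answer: $- \frac{417183}{473613025} \approx -0.00088085$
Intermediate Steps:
$y{\left(l,m \right)} = 0$
$c = - \frac{473613025}{417183}$ ($c = \left(- \frac{16207}{21957} + \frac{17774}{19}\right) - \left(57 + 61 \cdot 33\right) = \left(\left(-16207\right) \frac{1}{21957} + 17774 \cdot \frac{1}{19}\right) - \left(57 + 2013\right) = \left(- \frac{16207}{21957} + \frac{17774}{19}\right) - 2070 = \frac{389955785}{417183} - 2070 = - \frac{473613025}{417183} \approx -1135.3$)
$\frac{1}{y{\left(56,-81 \right)} 2 + c} = \frac{1}{0 \cdot 2 - \frac{473613025}{417183}} = \frac{1}{0 - \frac{473613025}{417183}} = \frac{1}{- \frac{473613025}{417183}} = - \frac{417183}{473613025}$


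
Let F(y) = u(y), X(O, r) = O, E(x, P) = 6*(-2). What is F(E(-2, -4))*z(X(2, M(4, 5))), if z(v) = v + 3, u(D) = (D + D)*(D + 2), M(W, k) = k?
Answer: 1200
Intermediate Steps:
E(x, P) = -12
u(D) = 2*D*(2 + D) (u(D) = (2*D)*(2 + D) = 2*D*(2 + D))
F(y) = 2*y*(2 + y)
z(v) = 3 + v
F(E(-2, -4))*z(X(2, M(4, 5))) = (2*(-12)*(2 - 12))*(3 + 2) = (2*(-12)*(-10))*5 = 240*5 = 1200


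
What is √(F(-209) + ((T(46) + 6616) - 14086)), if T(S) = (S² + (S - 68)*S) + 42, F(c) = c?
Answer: I*√6533 ≈ 80.827*I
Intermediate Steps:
T(S) = 42 + S² + S*(-68 + S) (T(S) = (S² + (-68 + S)*S) + 42 = (S² + S*(-68 + S)) + 42 = 42 + S² + S*(-68 + S))
√(F(-209) + ((T(46) + 6616) - 14086)) = √(-209 + (((42 - 68*46 + 2*46²) + 6616) - 14086)) = √(-209 + (((42 - 3128 + 2*2116) + 6616) - 14086)) = √(-209 + (((42 - 3128 + 4232) + 6616) - 14086)) = √(-209 + ((1146 + 6616) - 14086)) = √(-209 + (7762 - 14086)) = √(-209 - 6324) = √(-6533) = I*√6533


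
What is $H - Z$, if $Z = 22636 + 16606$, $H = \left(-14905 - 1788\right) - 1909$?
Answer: $-57844$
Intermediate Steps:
$H = -18602$ ($H = -16693 - 1909 = -18602$)
$Z = 39242$
$H - Z = -18602 - 39242 = -57844$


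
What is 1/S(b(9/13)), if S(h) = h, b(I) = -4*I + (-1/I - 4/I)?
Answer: -117/1169 ≈ -0.10009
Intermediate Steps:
b(I) = -5/I - 4*I (b(I) = -4*I - 5/I = -5/I - 4*I)
1/S(b(9/13)) = 1/(-5/(9/13) - 36/13) = 1/(-5/(9*(1/13)) - 36/13) = 1/(-5/9/13 - 4*9/13) = 1/(-5*13/9 - 36/13) = 1/(-65/9 - 36/13) = 1/(-1169/117) = -117/1169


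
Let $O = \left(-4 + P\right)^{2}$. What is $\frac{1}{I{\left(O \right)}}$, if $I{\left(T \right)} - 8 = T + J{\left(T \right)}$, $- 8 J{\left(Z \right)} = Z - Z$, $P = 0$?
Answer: $\frac{1}{24} \approx 0.041667$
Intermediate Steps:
$J{\left(Z \right)} = 0$ ($J{\left(Z \right)} = - \frac{Z - Z}{8} = \left(- \frac{1}{8}\right) 0 = 0$)
$O = 16$ ($O = \left(-4 + 0\right)^{2} = \left(-4\right)^{2} = 16$)
$I{\left(T \right)} = 8 + T$ ($I{\left(T \right)} = 8 + \left(T + 0\right) = 8 + T$)
$\frac{1}{I{\left(O \right)}} = \frac{1}{8 + 16} = \frac{1}{24}$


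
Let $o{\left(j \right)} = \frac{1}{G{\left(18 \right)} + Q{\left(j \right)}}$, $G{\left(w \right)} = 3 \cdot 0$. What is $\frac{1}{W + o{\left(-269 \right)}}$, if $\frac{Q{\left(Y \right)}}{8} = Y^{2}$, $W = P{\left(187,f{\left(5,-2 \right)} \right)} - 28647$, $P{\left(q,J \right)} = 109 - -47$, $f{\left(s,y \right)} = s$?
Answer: $- \frac{578888}{16493098007} \approx -3.5099 \cdot 10^{-5}$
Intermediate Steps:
$P{\left(q,J \right)} = 156$ ($P{\left(q,J \right)} = 109 + 47 = 156$)
$G{\left(w \right)} = 0$
$W = -28491$ ($W = 156 - 28647 = -28491$)
$Q{\left(Y \right)} = 8 Y^{2}$
$o{\left(j \right)} = \frac{1}{8 j^{2}}$ ($o{\left(j \right)} = \frac{1}{0 + 8 j^{2}} = \frac{1}{8 j^{2}}$)
$\frac{1}{W + o{\left(-269 \right)}} = \frac{1}{-28491 + \frac{1}{8 \cdot 72361}} = \frac{1}{-28491 + \frac{1}{8} \cdot \frac{1}{72361}} = \frac{1}{-28491 + \frac{1}{578888}} = \frac{1}{- \frac{16493098007}{578888}} = - \frac{578888}{16493098007}$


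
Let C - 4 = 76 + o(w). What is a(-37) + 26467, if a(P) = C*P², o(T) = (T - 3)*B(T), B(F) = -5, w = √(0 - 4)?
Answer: 156522 - 13690*I ≈ 1.5652e+5 - 13690.0*I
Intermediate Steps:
w = 2*I (w = √(-4) = 2*I ≈ 2.0*I)
o(T) = 15 - 5*T (o(T) = (T - 3)*(-5) = (-3 + T)*(-5) = 15 - 5*T)
C = 95 - 10*I (C = 4 + (76 + (15 - 10*I)) = 4 + (91 - 10*I) = 95 - 10*I ≈ 95.0 - 10.0*I)
a(P) = P²*(95 - 10*I) (a(P) = (95 - 10*I)*P² = P²*(95 - 10*I))
a(-37) + 26467 = (-37)²*(95 - 10*I) + 26467 = 1369*(95 - 10*I) + 26467 = (130055 - 13690*I) + 26467 = 156522 - 13690*I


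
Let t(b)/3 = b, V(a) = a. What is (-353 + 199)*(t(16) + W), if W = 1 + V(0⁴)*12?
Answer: -7546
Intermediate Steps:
W = 1 (W = 1 + 0⁴*12 = 1 + 0*12 = 1 + 0 = 1)
t(b) = 3*b
(-353 + 199)*(t(16) + W) = (-353 + 199)*(3*16 + 1) = -154*(48 + 1) = -154*49 = -7546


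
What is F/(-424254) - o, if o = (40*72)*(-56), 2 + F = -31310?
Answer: 34211858216/212127 ≈ 1.6128e+5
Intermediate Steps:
F = -31312 (F = -2 - 31310 = -31312)
o = -161280 (o = 2880*(-56) = -161280)
F/(-424254) - o = -31312/(-424254) - 1*(-161280) = -31312*(-1/424254) + 161280 = 15656/212127 + 161280 = 34211858216/212127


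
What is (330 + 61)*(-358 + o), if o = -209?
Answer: -221697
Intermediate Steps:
(330 + 61)*(-358 + o) = (330 + 61)*(-358 - 209) = 391*(-567) = -221697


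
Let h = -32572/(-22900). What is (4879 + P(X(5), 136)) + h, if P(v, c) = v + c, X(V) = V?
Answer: 28747643/5725 ≈ 5021.4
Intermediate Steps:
h = 8143/5725 (h = -32572*(-1/22900) = 8143/5725 ≈ 1.4224)
P(v, c) = c + v
(4879 + P(X(5), 136)) + h = (4879 + (136 + 5)) + 8143/5725 = (4879 + 141) + 8143/5725 = 5020 + 8143/5725 = 28747643/5725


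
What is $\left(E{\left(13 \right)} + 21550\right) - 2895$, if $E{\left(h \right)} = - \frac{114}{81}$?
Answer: $\frac{503647}{27} \approx 18654.0$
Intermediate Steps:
$E{\left(h \right)} = - \frac{38}{27}$ ($E{\left(h \right)} = \left(-114\right) \frac{1}{81} = - \frac{38}{27}$)
$\left(E{\left(13 \right)} + 21550\right) - 2895 = \left(- \frac{38}{27} + 21550\right) - 2895 = \frac{581812}{27} - 2895 = \frac{503647}{27}$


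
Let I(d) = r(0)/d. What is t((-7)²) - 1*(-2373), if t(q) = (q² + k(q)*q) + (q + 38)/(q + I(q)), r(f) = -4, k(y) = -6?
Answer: 3580941/799 ≈ 4481.8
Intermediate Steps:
I(d) = -4/d
t(q) = q² - 6*q + (38 + q)/(q - 4/q) (t(q) = (q² - 6*q) + (q + 38)/(q - 4/q) = (q² - 6*q) + (38 + q)/(q - 4/q) = q² - 6*q + (38 + q)/(q - 4/q))
t((-7)²) - 1*(-2373) = (-7)²*(62 + ((-7)²)³ - 6*((-7)²)² - 3*(-7)²)/(-4 + ((-7)²)²) - 1*(-2373) = 49*(62 + 49³ - 6*49² - 3*49)/(-4 + 49²) + 2373 = 49*(62 + 117649 - 6*2401 - 147)/(-4 + 2401) + 2373 = 49*(62 + 117649 - 14406 - 147)/2397 + 2373 = 49*(1/2397)*103158 + 2373 = 1684914/799 + 2373 = 3580941/799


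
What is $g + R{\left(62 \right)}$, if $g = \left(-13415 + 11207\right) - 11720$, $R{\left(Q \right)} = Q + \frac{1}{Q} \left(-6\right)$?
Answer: $- \frac{429849}{31} \approx -13866.0$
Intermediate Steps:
$R{\left(Q \right)} = Q - \frac{6}{Q}$
$g = -13928$ ($g = -2208 - 11720 = -13928$)
$g + R{\left(62 \right)} = -13928 + \left(62 - \frac{6}{62}\right) = -13928 + \left(62 - \frac{3}{31}\right) = -13928 + \frac{1919}{31} = - \frac{429849}{31}$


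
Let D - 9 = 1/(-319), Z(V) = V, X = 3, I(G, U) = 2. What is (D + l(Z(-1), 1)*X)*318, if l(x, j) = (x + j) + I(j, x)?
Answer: 1521312/319 ≈ 4769.0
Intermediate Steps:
l(x, j) = 2 + j + x (l(x, j) = (x + j) + 2 = (j + x) + 2 = 2 + j + x)
D = 2870/319 (D = 9 + 1/(-319) = 9 - 1/319 = 2870/319 ≈ 8.9969)
(D + l(Z(-1), 1)*X)*318 = (2870/319 + (2 + 1 - 1)*3)*318 = (2870/319 + 2*3)*318 = (2870/319 + 6)*318 = (4784/319)*318 = 1521312/319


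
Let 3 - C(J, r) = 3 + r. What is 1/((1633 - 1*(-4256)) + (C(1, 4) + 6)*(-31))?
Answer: 1/5827 ≈ 0.00017161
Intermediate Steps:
C(J, r) = -r (C(J, r) = 3 - (3 + r) = 3 + (-3 - r) = -r)
1/((1633 - 1*(-4256)) + (C(1, 4) + 6)*(-31)) = 1/((1633 - 1*(-4256)) + (-1*4 + 6)*(-31)) = 1/((1633 + 4256) + (-4 + 6)*(-31)) = 1/(5889 + 2*(-31)) = 1/(5889 - 62) = 1/5827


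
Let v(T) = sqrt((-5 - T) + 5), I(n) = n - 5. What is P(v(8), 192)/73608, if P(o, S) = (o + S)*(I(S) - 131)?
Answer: 448/3067 + 14*I*sqrt(2)/9201 ≈ 0.14607 + 0.0021518*I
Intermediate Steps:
I(n) = -5 + n
v(T) = sqrt(-T)
P(o, S) = (-136 + S)*(S + o) (P(o, S) = (o + S)*((-5 + S) - 131) = (S + o)*(-136 + S) = (-136 + S)*(S + o))
P(v(8), 192)/73608 = (192**2 - 136*192 - 136*2*I*sqrt(2) + 192*sqrt(-1*8))/73608 = (36864 - 26112 - 272*I*sqrt(2) + 192*sqrt(-8))*(1/73608) = (36864 - 26112 - 272*I*sqrt(2) + 192*(2*I*sqrt(2)))*(1/73608) = (36864 - 26112 - 272*I*sqrt(2) + 384*I*sqrt(2))*(1/73608) = (10752 + 112*I*sqrt(2))*(1/73608) = 448/3067 + 14*I*sqrt(2)/9201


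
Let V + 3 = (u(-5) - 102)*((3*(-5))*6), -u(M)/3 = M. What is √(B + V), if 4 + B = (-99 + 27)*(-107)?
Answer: √15527 ≈ 124.61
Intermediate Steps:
u(M) = -3*M
V = 7827 (V = -3 + (-3*(-5) - 102)*((3*(-5))*6) = -3 + (15 - 102)*(-15*6) = -3 - 87*(-90) = -3 + 7830 = 7827)
B = 7700 (B = -4 + (-99 + 27)*(-107) = -4 - 72*(-107) = -4 + 7704 = 7700)
√(B + V) = √(7700 + 7827) = √15527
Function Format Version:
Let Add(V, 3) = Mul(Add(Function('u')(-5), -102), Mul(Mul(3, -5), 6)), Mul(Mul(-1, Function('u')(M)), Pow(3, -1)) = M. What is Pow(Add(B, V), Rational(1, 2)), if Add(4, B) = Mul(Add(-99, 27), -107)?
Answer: Pow(15527, Rational(1, 2)) ≈ 124.61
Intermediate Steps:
Function('u')(M) = Mul(-3, M)
V = 7827 (V = Add(-3, Mul(Add(Mul(-3, -5), -102), Mul(Mul(3, -5), 6))) = Add(-3, Mul(Add(15, -102), Mul(-15, 6))) = Add(-3, Mul(-87, -90)) = Add(-3, 7830) = 7827)
B = 7700 (B = Add(-4, Mul(Add(-99, 27), -107)) = Add(-4, Mul(-72, -107)) = Add(-4, 7704) = 7700)
Pow(Add(B, V), Rational(1, 2)) = Pow(Add(7700, 7827), Rational(1, 2)) = Pow(15527, Rational(1, 2))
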